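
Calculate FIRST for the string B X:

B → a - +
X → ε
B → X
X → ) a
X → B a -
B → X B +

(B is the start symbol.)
{ ')', '+', 'a', ε }

FIRST sets of the non-terminals involved (from the grammar, by fixed-point iteration):
  FIRST(B) = { ')', '+', 'a', ε }
  FIRST(X) = { ')', '+', 'a', ε }

To compute FIRST(B X), process the symbols left to right:
Symbol B is a non-terminal. Add FIRST(B) \ {ε} = { ')', '+', 'a' }
B is nullable (ε ∈ FIRST(B)), continue to the next symbol.
Symbol X is a non-terminal. Add FIRST(X) \ {ε} = { ')', '+', 'a' }
X is nullable (ε ∈ FIRST(X)), continue to the next symbol.
All symbols are nullable, so ε is in the result.
FIRST(B X) = { ')', '+', 'a', ε }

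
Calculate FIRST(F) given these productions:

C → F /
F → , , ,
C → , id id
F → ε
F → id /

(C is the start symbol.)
From F → , , ,:
  - ',' is a terminal: add ',' and stop
From F → ε:
  - ε-production, so ε ∈ FIRST(F)
From F → id /:
  - id is a terminal: add 'id' and stop

Collecting: FIRST(F) = { ',', 'id', ε }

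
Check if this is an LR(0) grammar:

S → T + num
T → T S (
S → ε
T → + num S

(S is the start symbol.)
A grammar is LR(0) if no state in the canonical LR(0) collection has:
  - both a shift item (dot before a terminal) and a complete item (shift-reduce conflict), or
  - two or more complete items (reduce-reduce conflict; the accept item [S' → S .] counts as a complete item here).

Augment with S' → S and build the canonical LR(0) collection (I0 = CLOSURE({[S' → . S]}), then GOTO on every symbol after a dot until no new states appear). It has 10 states:
  I0: { [S → . T + num], [S → .], [S' → . S], [T → . + num S], [T → . T S (] }  — shift, reduce
  I1: { [T → + . num S] }  — shift
  I2: { [S' → S .] }  — accept
  I3: { [S → . T + num], [S → .], [S → T . + num], [T → . + num S], [T → . T S (], [T → T . S (] }  — shift, reduce
  I4: { [S → T + . num], [T → + . num S] }  — shift
  I5: { [T → T S . (] }  — shift
  I6: { [T → T S ( .] }  — reduce
  I7: { [S → . T + num], [S → .], [S → T + num .], [T → + num . S], [T → . + num S], [T → . T S (] }  — shift, 2 reduces
  I8: { [T → + num S .] }  — reduce
  I9: { [S → . T + num], [S → .], [T → + num . S], [T → . + num S], [T → . T S (] }  — shift, reduce

Conflict in state I0:
  Shift-reduce conflict between [S → .] and [T → . + num S]
So the grammar is NOT LR(0).

Answer: No. Shift-reduce conflict between [S → .] and [T → . + num S]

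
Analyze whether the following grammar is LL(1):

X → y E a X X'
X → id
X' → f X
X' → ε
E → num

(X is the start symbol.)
No. Predict set conflict for X': { 'f' }

A grammar is LL(1) if for each non-terminal N with multiple productions, the predict sets of those productions are pairwise disjoint, where PREDICT(N → α) = (FIRST(α) \ {ε}) ∪ (FOLLOW(N) if α ⇒* ε).

Relevant sets:
  FOLLOW(X') = { $, 'f' }

For X:
  PREDICT(X → y E a X X') = { 'y' }
  PREDICT(X → id) = { 'id' }
For X':
  PREDICT(X' → f X) = { 'f' }
  PREDICT(X' → ε) = { $, 'f' }
E has a single production, so nothing to check there.

Conflict found: Predict set conflict for X': { 'f' }
The grammar is NOT LL(1).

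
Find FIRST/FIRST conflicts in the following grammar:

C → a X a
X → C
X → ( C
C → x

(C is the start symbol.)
No FIRST/FIRST conflicts.

A FIRST/FIRST conflict occurs when two productions N → α and N → β for the same non-terminal have FIRST(α) ∩ FIRST(β) ≠ ∅ (with ε ∈ FIRST of a nullable right-hand side, so two nullable alternatives also conflict).

FIRST sets of the non-terminals at (or reachable through a nullable prefix from) the front of some alternative:
  FIRST(C) = { 'a', 'x' }

Productions for C:
  C → a X a: FIRST = { 'a' }
  C → x: FIRST = { 'x' }
Productions for X:
  X → C: FIRST = { 'a', 'x' }
  X → ( C: FIRST = { '(' }

All alternatives of each non-terminal have pairwise disjoint FIRST sets.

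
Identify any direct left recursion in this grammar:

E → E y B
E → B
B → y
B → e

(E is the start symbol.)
Direct left recursion occurs when N → N α for some non-terminal N (the right-hand side begins with the left-hand side itself).

E → E y B: LEFT RECURSIVE (starts with E)
E → B: starts with B
B → y: starts with y
B → e: starts with e

The grammar has direct left recursion on: E.

Answer: Yes, E is left-recursive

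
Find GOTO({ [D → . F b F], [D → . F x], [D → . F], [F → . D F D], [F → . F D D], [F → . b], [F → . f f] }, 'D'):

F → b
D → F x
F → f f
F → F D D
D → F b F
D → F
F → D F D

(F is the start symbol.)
{ [D → . F b F], [D → . F x], [D → . F], [F → . D F D], [F → . F D D], [F → . b], [F → . f f], [F → D . F D] }

GOTO(I, 'D') = CLOSURE({ [A → αX.β] : [A → α.Xβ] ∈ I, X = 'D' })

Items with dot before 'D', with the dot advanced:
  [F → . D F D] → [F → D . F D]
Closure of the advanced items:
  [F → D . F D] has the dot before F: add [F → . b], [F → . f f], [F → . F D D], [F → . D F D]
  [F → . D F D] has the dot before D: add [D → . F x], [D → . F b F], [D → . F]

GOTO = { [D → . F b F], [D → . F x], [D → . F], [F → . D F D], [F → . F D D], [F → . b], [F → . f f], [F → D . F D] }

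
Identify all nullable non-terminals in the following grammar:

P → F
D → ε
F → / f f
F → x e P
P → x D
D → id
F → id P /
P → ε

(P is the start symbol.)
{ 'D', 'P' }

A non-terminal is nullable if it can derive ε (the empty string): either it has an ε-production, or it has a production whose right-hand side consists entirely of nullable non-terminals.

ε-productions: D → ε, P → ε
So D, P are immediately nullable.
No further non-terminal can be added: every production for the remaining non-terminals contains a terminal or a non-nullable non-terminal.
Nullable = { 'D', 'P' }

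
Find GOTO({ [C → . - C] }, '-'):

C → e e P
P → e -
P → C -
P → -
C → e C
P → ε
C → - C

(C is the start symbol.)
GOTO(I, '-') = CLOSURE({ [A → αX.β] : [A → α.Xβ] ∈ I, X = '-' })

Items with dot before '-', with the dot advanced:
  [C → . - C] → [C → - . C]
Closure of the advanced items:
  [C → - . C] has the dot before C: add [C → . e e P], [C → . e C], [C → . - C]

GOTO = { [C → - . C], [C → . - C], [C → . e C], [C → . e e P] }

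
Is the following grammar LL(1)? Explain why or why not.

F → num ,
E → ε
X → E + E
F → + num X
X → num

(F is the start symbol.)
A grammar is LL(1) if for each non-terminal N with multiple productions, the predict sets of those productions are pairwise disjoint, where PREDICT(N → α) = (FIRST(α) \ {ε}) ∪ (FOLLOW(N) if α ⇒* ε).

Relevant sets:
  FIRST(E) = { ε }

For F:
  PREDICT(F → num ',') = { 'num' }
  PREDICT(F → '+' num X) = { '+' }
For X:
  PREDICT(X → E '+' E) = { '+' }
  PREDICT(X → num) = { 'num' }
E has a single production, so nothing to check there.

All predict sets are disjoint. The grammar IS LL(1).

Answer: Yes, the grammar is LL(1).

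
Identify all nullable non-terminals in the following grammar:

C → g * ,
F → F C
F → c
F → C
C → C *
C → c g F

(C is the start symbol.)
A non-terminal is nullable if it can derive ε (the empty string): either it has an ε-production, or it has a production whose right-hand side consists entirely of nullable non-terminals.

There are no ε-productions, so no non-terminal can derive ε.
No non-terminals are nullable.

Answer: None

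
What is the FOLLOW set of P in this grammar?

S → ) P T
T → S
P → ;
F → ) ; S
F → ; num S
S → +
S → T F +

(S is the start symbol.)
{ ')', '+' }

To compute FOLLOW(P), find every occurrence of P on a right-hand side N → α P β: add FIRST(β) \ {ε}, and if β is empty or nullable also add FOLLOW(N). Iterate to a fixed point.

In S → ) P T: P is followed by T, add FIRST(T) \ {ε} = { ')', '+' }

Taking the union: FOLLOW(P) = { ')', '+' }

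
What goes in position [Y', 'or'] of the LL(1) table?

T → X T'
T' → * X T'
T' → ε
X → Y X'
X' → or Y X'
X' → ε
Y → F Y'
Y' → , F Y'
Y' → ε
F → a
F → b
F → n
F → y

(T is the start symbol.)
To find M[Y', 'or'], we find productions for Y' where 'or' is in the predict set (PREDICT(N → α) = (FIRST(α) \ {ε}) ∪ (FOLLOW(N) if α ⇒* ε)).

Relevant sets:
  FOLLOW(Y') = { $, '*', 'or' }

Y' → , F Y': PREDICT = { ',' }
Y' → ε: PREDICT = { $, '*', 'or' }
  'or' is in predict set, so this production goes in M[Y', 'or']

M[Y', 'or'] = Y' → ε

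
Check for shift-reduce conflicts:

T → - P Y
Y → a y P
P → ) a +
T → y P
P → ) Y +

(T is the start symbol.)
Augment with T' → T and build the canonical LR(0) collection (I0 = CLOSURE({[T' → . T]}), then GOTO on every symbol after a dot until no new states appear). It has 15 states:
  I0: { [T → . - P Y], [T → . y P], [T' → . T] }  — shift
  I1: { [P → . ) Y +], [P → . ) a +], [T → - . P Y] }  — shift
  I2: { [T' → T .] }  — accept
  I3: { [P → . ) Y +], [P → . ) a +], [T → y . P] }  — shift
  I4: { [P → ) . Y +], [P → ) . a +], [Y → . a y P] }  — shift
  I5: { [T → y P .] }  — reduce
  I6: { [P → ) Y . +] }  — shift
  I7: { [P → ) a . +], [Y → a . y P] }  — shift
  I8: { [P → ) a + .] }  — reduce
  I9: { [P → . ) Y +], [P → . ) a +], [Y → a y . P] }  — shift
  I10: { [Y → a y P .] }  — reduce
  I11: { [P → ) Y + .] }  — reduce
  I12: { [T → - P . Y], [Y → . a y P] }  — shift
  I13: { [T → - P Y .] }  — reduce
  I14: { [Y → a . y P] }  — shift

No state contains both a complete item and a shift item.

Answer: No shift-reduce conflicts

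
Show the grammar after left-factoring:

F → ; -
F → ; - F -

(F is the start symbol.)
F → ; - F'
F' → ε
F' → F -

Left-factoring transforms A → αβ₁ | αβ₂ into A → αA' and A' → β₁ | β₂
(α is the longest common prefix among the alternatives). Repeat until
no nonterminal has two alternatives with a common prefix.

Round 1: F has alternatives sharing prefix '; -'. Introduce F': F → ; - F'
  Add: F' → ε
  Add: F' → F -

No remaining common prefixes — done.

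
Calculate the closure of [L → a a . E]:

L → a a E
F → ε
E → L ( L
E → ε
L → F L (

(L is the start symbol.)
{ [E → . L ( L], [E → .], [F → .], [L → . F L (], [L → . a a E], [L → a a . E] }

Start with: [L → a a . E]
  [L → a a . E] has the dot before E: add [E → . L ( L], [E → .]
  [E → . L ( L] has the dot before L: add [L → . a a E], [L → . F L (]
  [L → . F L (] has the dot before F: add [F → .]
No further items can be added.

CLOSURE = { [E → . L ( L], [E → .], [F → .], [L → . F L (], [L → . a a E], [L → a a . E] }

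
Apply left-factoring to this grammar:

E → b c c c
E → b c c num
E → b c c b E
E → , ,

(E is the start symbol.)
Left-factoring transforms A → αβ₁ | αβ₂ into A → αA' and A' → β₁ | β₂
(α is the longest common prefix among the alternatives). Repeat until
no nonterminal has two alternatives with a common prefix.

Round 1: E has alternatives sharing prefix 'b c c'. Introduce E': E → b c c E'
  Add: E' → c
  Add: E' → num
  Add: E' → b E

No remaining common prefixes — done.

Resulting grammar:
E → b c c E'
E' → c
E' → num
E' → b E
E → , ,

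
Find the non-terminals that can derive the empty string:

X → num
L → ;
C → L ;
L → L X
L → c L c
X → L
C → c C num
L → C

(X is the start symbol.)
None

There are no ε-productions, so no non-terminal can derive ε.
No non-terminals are nullable.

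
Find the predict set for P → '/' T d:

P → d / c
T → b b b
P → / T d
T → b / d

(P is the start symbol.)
PREDICT(P → '/' T d) = (FIRST(RHS) \ {ε}) ∪ (FOLLOW(P) if ε ∈ FIRST(RHS), i.e. RHS ⇒* ε)
FIRST('/' T d) = { '/' }
ε ∉ FIRST('/' T d), so FOLLOW(P) is not added.
PREDICT(P → '/' T d) = { '/' }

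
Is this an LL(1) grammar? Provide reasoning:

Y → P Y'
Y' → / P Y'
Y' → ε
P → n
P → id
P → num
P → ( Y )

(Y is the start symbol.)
Yes, the grammar is LL(1).

Relevant sets:
  FOLLOW(Y') = { $, ')' }

For Y':
  PREDICT(Y' → '/' P Y') = { '/' }
  PREDICT(Y' → ε) = { $, ')' }
For P:
  PREDICT(P → n) = { 'n' }
  PREDICT(P → id) = { 'id' }
  PREDICT(P → num) = { 'num' }
  PREDICT(P → '(' Y ')') = { '(' }
Y has a single production, so nothing to check there.

All predict sets are disjoint. The grammar IS LL(1).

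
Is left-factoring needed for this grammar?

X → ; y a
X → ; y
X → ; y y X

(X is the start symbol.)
Left-factoring is needed when two productions for the same non-terminal
share a common prefix on the right-hand side.

Productions for X:
  X → ; y a
  X → ; y
  X → ; y y X

Found common prefix '; y' in productions for X

Answer: Yes, X has productions with common prefix '; y'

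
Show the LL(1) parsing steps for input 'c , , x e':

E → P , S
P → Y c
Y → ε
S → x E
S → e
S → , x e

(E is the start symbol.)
Stack is shown with the top on the left.

Stack      Input        Action
------------------------------
E $        c , , x e $  output E → P , S
P , S $    c , , x e $  output P → Y c
Y c , S $  c , , x e $  output Y → ε
c , S $    c , , x e $  match 'c'
, S $      , , x e $    match ','
S $        , x e $      output S → , x e
, x e $    , x e $      match ','
x e $      x e $        match 'x'
e $        e $          match 'e'
$          $            accept

The string is accepted.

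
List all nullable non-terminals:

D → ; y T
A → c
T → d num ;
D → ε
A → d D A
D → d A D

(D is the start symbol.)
A non-terminal is nullable if it can derive ε (the empty string): either it has an ε-production, or it has a production whose right-hand side consists entirely of nullable non-terminals.

ε-productions: D → ε
So D is immediately nullable.
No further non-terminal can be added: every production for the remaining non-terminals contains a terminal or a non-nullable non-terminal.
Nullable = { 'D' }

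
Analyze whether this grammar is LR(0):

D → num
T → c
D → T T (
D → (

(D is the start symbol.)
Augment with D' → D and build the canonical LR(0) collection (I0 = CLOSURE({[D' → . D]}), then GOTO on every symbol after a dot until no new states appear). It has 8 states:
  I0: { [D → . (], [D → . T T (], [D → . num], [D' → . D], [T → . c] }  — shift
  I1: { [D → ( .] }  — reduce
  I2: { [D' → D .] }  — accept
  I3: { [D → T . T (], [T → . c] }  — shift
  I4: { [T → c .] }  — reduce
  I5: { [D → num .] }  — reduce
  I6: { [D → T T . (] }  — shift
  I7: { [D → T T ( .] }  — reduce

Every state is either a pure shift/goto state or contains exactly one complete item and nothing to shift — no conflicts. The grammar is LR(0).

Answer: Yes, the grammar is LR(0)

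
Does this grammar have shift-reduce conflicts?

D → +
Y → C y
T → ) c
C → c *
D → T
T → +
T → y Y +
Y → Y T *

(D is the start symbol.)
Augment with D' → D and build the canonical LR(0) collection (I0 = CLOSURE({[D' → . D]}), then GOTO on every symbol after a dot until no new states appear). It has 15 states:
  I0: { [D → . +], [D → . T], [D' → . D], [T → . ) c], [T → . +], [T → . y Y +] }  — shift
  I1: { [T → ) . c] }  — shift
  I2: { [D → + .], [T → + .] }  — 2 reduces
  I3: { [D' → D .] }  — accept
  I4: { [D → T .] }  — reduce
  I5: { [C → . c *], [T → y . Y +], [Y → . C y], [Y → . Y T *] }  — shift
  I6: { [Y → C . y] }  — shift
  I7: { [T → . ) c], [T → . +], [T → . y Y +], [T → y Y . +], [Y → Y . T *] }  — shift
  I8: { [C → c . *] }  — shift
  I9: { [C → c * .] }  — reduce
  I10: { [T → + .], [T → y Y + .] }  — 2 reduces
  I11: { [Y → Y T . *] }  — shift
  I12: { [Y → Y T * .] }  — reduce
  I13: { [Y → C y .] }  — reduce
  I14: { [T → ) c .] }  — reduce

No state contains both a complete item and a shift item.

Answer: No shift-reduce conflicts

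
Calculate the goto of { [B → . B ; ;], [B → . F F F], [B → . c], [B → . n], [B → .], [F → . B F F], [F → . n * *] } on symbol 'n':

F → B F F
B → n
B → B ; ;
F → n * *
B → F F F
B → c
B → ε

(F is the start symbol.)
{ [B → n .], [F → n . * *] }

GOTO(I, 'n') = CLOSURE({ [A → αX.β] : [A → α.Xβ] ∈ I, X = 'n' })

Items with dot before 'n', with the dot advanced:
  [B → . n] → [B → n .]
  [F → . n * *] → [F → n . * *]
Closure adds nothing (no advanced item has the dot before a non-terminal).

GOTO = { [B → n .], [F → n . * *] }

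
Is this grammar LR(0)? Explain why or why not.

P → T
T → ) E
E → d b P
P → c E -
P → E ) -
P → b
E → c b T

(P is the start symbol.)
Augment with P' → P and build the canonical LR(0) collection (I0 = CLOSURE({[P' → . P]}), then GOTO on every symbol after a dot until no new states appear). It has 18 states:
  I0: { [E → . c b T], [E → . d b P], [P → . E ) -], [P → . T], [P → . b], [P → . c E -], [P' → . P], [T → . ) E] }  — shift
  I1: { [E → . c b T], [E → . d b P], [T → ) . E] }  — shift
  I2: { [P → E . ) -] }  — shift
  I3: { [P' → P .] }  — accept
  I4: { [P → T .] }  — reduce
  I5: { [P → b .] }  — reduce
  I6: { [E → . c b T], [E → . d b P], [E → c . b T], [P → c . E -] }  — shift
  I7: { [E → d . b P] }  — shift
  I8: { [E → . c b T], [E → . d b P], [E → d b . P], [P → . E ) -], [P → . T], [P → . b], [P → . c E -], [T → . ) E] }  — shift
  I9: { [E → d b P .] }  — reduce
  I10: { [P → c E . -] }  — shift
  I11: { [E → c b . T], [T → . ) E] }  — shift
  I12: { [E → c . b T] }  — shift
  I13: { [E → c b T .] }  — reduce
  I14: { [P → c E - .] }  — reduce
  I15: { [P → E ) . -] }  — shift
  I16: { [P → E ) - .] }  — reduce
  I17: { [T → ) E .] }  — reduce

Every state is either a pure shift/goto state or contains exactly one complete item and nothing to shift — no conflicts. The grammar is LR(0).

Answer: Yes, the grammar is LR(0)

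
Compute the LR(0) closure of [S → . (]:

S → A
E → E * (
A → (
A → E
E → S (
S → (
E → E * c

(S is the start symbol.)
To compute CLOSURE, for each item [A → α.Bβ] where B is a non-terminal, add [B → .γ] for all productions B → γ; repeat for the newly added items until nothing changes.

Start with: [S → . (]
The dot precedes the terminal '(', so nothing is added.

CLOSURE = { [S → . (] }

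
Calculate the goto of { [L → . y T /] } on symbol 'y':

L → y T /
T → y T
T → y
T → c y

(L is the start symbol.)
GOTO(I, 'y') = CLOSURE({ [A → αX.β] : [A → α.Xβ] ∈ I, X = 'y' })

Items with dot before 'y', with the dot advanced:
  [L → . y T /] → [L → y . T /]
Closure of the advanced items:
  [L → y . T /] has the dot before T: add [T → . y T], [T → . y], [T → . c y]

GOTO = { [L → y . T /], [T → . c y], [T → . y T], [T → . y] }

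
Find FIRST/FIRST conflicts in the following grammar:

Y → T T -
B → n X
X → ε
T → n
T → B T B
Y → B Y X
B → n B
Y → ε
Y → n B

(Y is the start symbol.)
Yes. Y → T T '-' / Y → B Y X on { 'n' }; Y → T T '-' / Y → n B on { 'n' }; Y → B Y X / Y → n B on { 'n' }; B → n X / B → n B on { 'n' }; T → n / T → B T B on { 'n' }

A FIRST/FIRST conflict occurs when two productions N → α and N → β for the same non-terminal have FIRST(α) ∩ FIRST(β) ≠ ∅ (with ε ∈ FIRST of a nullable right-hand side, so two nullable alternatives also conflict).

FIRST sets of the non-terminals at (or reachable through a nullable prefix from) the front of some alternative:
  FIRST(T) = { 'n' }
  FIRST(B) = { 'n' }

Productions for Y:
  Y → T T -: FIRST = { 'n' }
  Y → B Y X: FIRST = { 'n' }
  Y → ε: FIRST = { ε }
  Y → n B: FIRST = { 'n' }
Productions for B:
  B → n X: FIRST = { 'n' }
  B → n B: FIRST = { 'n' }
Productions for T:
  T → n: FIRST = { 'n' }
  T → B T B: FIRST = { 'n' }
X has only one production, so no FIRST/FIRST conflict is possible there.

Conflict for Y: Y → T T - and Y → B Y X
  Overlap: { 'n' }
Conflict for Y: Y → T T - and Y → n B
  Overlap: { 'n' }
Conflict for Y: Y → B Y X and Y → n B
  Overlap: { 'n' }
Conflict for B: B → n X and B → n B
  Overlap: { 'n' }
Conflict for T: T → n and T → B T B
  Overlap: { 'n' }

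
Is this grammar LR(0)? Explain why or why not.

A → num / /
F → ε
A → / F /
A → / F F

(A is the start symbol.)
A grammar is LR(0) if no state in the canonical LR(0) collection has:
  - both a shift item (dot before a terminal) and a complete item (shift-reduce conflict), or
  - two or more complete items (reduce-reduce conflict; the accept item [A' → A .] counts as a complete item here).

Augment with A' → A and build the canonical LR(0) collection (I0 = CLOSURE({[A' → . A]}), then GOTO on every symbol after a dot until no new states appear). It has 9 states:
  I0: { [A → . / F /], [A → . / F F], [A → . num / /], [A' → . A] }  — shift
  I1: { [A → / . F /], [A → / . F F], [F → .] }  — reduce
  I2: { [A' → A .] }  — accept
  I3: { [A → num . / /] }  — shift
  I4: { [A → num / . /] }  — shift
  I5: { [A → num / / .] }  — reduce
  I6: { [A → / F . /], [A → / F . F], [F → .] }  — shift, reduce
  I7: { [A → / F / .] }  — reduce
  I8: { [A → / F F .] }  — reduce

Conflict in state I6:
  Shift-reduce conflict between [F → .] and [A → / F . /]
So the grammar is NOT LR(0).

Answer: No. Shift-reduce conflict between [F → .] and [A → / F . /]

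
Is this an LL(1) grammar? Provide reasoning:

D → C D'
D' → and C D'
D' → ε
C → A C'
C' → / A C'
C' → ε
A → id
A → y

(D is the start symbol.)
Yes, the grammar is LL(1).

A grammar is LL(1) if for each non-terminal N with multiple productions, the predict sets of those productions are pairwise disjoint, where PREDICT(N → α) = (FIRST(α) \ {ε}) ∪ (FOLLOW(N) if α ⇒* ε).

Relevant sets:
  FOLLOW(D') = { $ }
  FOLLOW(C') = { $, 'and' }

For D':
  PREDICT(D' → and C D') = { 'and' }
  PREDICT(D' → ε) = { $ }
For C':
  PREDICT(C' → '/' A C') = { '/' }
  PREDICT(C' → ε) = { $, 'and' }
For A:
  PREDICT(A → id) = { 'id' }
  PREDICT(A → y) = { 'y' }
D, C have a single production, so nothing to check there.

All predict sets are disjoint. The grammar IS LL(1).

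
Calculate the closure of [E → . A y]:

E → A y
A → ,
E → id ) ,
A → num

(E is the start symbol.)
Start with: [E → . A y]
  [E → . A y] has the dot before A: add [A → . ,], [A → . num]
No further items can be added.

CLOSURE = { [A → . ,], [A → . num], [E → . A y] }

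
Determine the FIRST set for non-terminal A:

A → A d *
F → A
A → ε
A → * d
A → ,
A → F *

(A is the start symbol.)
{ '*', ',', 'd', ε }

FIRST sets of the other non-terminals involved (by the same procedure, iterated to a fixed point):
  FIRST(F) = { '*', ',', 'd', ε }

From A → A d *:
  - A is the symbol being defined: contributes nothing new
    A is nullable, so continue to the next symbol
  - d is a terminal: add 'd' and stop
From A → ε:
  - ε-production, so ε ∈ FIRST(A)
From A → * d:
  - '*' is a terminal: add '*' and stop
From A → ,:
  - ',' is a terminal: add ',' and stop
From A → F *:
  - F is a non-terminal: add FIRST(F) \ {ε} = { '*', ',', 'd' }
    F is nullable, so continue to the next symbol
  - '*' is a terminal: add '*' and stop

Collecting: FIRST(A) = { '*', ',', 'd', ε }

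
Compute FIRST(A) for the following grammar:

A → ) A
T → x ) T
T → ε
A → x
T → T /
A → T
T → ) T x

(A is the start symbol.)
To compute FIRST(A), examine every production with A on the left-hand side, reading each right-hand side left to right until a non-nullable symbol is reached.

FIRST sets of the other non-terminals involved (by the same procedure, iterated to a fixed point):
  FIRST(T) = { ')', '/', 'x', ε }

From A → ) A:
  - ')' is a terminal: add ')' and stop
From A → x:
  - x is a terminal: add 'x' and stop
From A → T:
  - T is a non-terminal: add FIRST(T) \ {ε} = { ')', '/', 'x' }
    T is nullable and nothing follows, so the whole right-hand side can vanish: ε ∈ FIRST(A)

Collecting: FIRST(A) = { ')', '/', 'x', ε }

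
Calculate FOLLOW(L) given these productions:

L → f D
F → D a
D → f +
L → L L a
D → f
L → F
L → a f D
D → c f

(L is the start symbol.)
L is the start symbol, so $ ∈ FOLLOW(L).
In L → L L a: L is followed by L a, add FIRST(L a) \ {ε} = { 'a', 'c', 'f' }
In L → L L a: L is followed by a, add FIRST(a) \ {ε} = { 'a' }

Taking the union: FOLLOW(L) = { $, 'a', 'c', 'f' }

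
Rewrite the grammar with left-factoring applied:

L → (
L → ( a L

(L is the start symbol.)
L → ( L'
L' → ε
L' → a L

Left-factoring transforms A → αβ₁ | αβ₂ into A → αA' and A' → β₁ | β₂
(α is the longest common prefix among the alternatives). Repeat until
no nonterminal has two alternatives with a common prefix.

Round 1: L has alternatives sharing prefix '('. Introduce L': L → ( L'
  Add: L' → ε
  Add: L' → a L

No remaining common prefixes — done.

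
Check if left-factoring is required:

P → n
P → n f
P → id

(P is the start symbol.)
Left-factoring is needed when two productions for the same non-terminal
share a common prefix on the right-hand side.

Productions for P:
  P → n
  P → n f
  P → id

Found common prefix 'n' in productions for P

Answer: Yes, P has productions with common prefix 'n'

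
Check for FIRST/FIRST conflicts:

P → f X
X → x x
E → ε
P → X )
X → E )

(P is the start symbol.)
FIRST sets of the non-terminals at (or reachable through a nullable prefix from) the front of some alternative:
  FIRST(X) = { ')', 'x' }
  FIRST(E) = { ε }

Productions for P:
  P → f X: FIRST = { 'f' }
  P → X ): FIRST = { ')', 'x' }
Productions for X:
  X → x x: FIRST = { 'x' }
  X → E ): FIRST = { ')' }
E has only one production, so no FIRST/FIRST conflict is possible there.

All alternatives of each non-terminal have pairwise disjoint FIRST sets.

Answer: No FIRST/FIRST conflicts.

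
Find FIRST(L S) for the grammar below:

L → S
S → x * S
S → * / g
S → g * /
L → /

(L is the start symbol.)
FIRST sets of the non-terminals involved (from the grammar, by fixed-point iteration):
  FIRST(L) = { '*', '/', 'g', 'x' }

To compute FIRST(L S), process the symbols left to right:
Symbol L is a non-terminal. Add FIRST(L) \ {ε} = { '*', '/', 'g', 'x' }
L is not nullable (ε ∉ FIRST(L)), so stop here.
FIRST(L S) = { '*', '/', 'g', 'x' }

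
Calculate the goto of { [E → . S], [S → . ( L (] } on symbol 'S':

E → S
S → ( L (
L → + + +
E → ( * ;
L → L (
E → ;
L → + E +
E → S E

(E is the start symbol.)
GOTO(I, 'S') = CLOSURE({ [A → αX.β] : [A → α.Xβ] ∈ I, X = 'S' })

Items with dot before 'S', with the dot advanced:
  [E → . S] → [E → S .]
Closure adds nothing (no advanced item has the dot before a non-terminal).

GOTO = { [E → S .] }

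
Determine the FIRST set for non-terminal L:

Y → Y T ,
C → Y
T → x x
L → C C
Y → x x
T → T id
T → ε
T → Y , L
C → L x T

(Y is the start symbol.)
To compute FIRST(L), examine every production with L on the left-hand side, reading each right-hand side left to right until a non-nullable symbol is reached.

FIRST sets of the other non-terminals involved (by the same procedure, iterated to a fixed point):
  FIRST(C) = { 'x' }

From L → C C:
  - C is a non-terminal: add FIRST(C) \ {ε} = { 'x' }
    C is not nullable, so stop

Collecting: FIRST(L) = { 'x' }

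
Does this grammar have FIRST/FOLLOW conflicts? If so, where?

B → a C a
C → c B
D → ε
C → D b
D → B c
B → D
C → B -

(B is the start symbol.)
A FIRST/FOLLOW conflict occurs when a non-terminal N has a nullable alternative N → β (β ⇒* ε) and another alternative N → α with FIRST(α) ∩ FOLLOW(N) ≠ ∅: on such a lookahead the parser cannot decide between expanding α and letting N vanish via β.

Nullable non-terminals: B, D.
FIRST sets used below: FIRST(D) = { 'a', 'c', ε }, FIRST(B) = { 'a', 'c', ε }

B: nullable alternative(s) B → D; FOLLOW(B) = { $, '-', 'a', 'c' }
  B → a C a: FIRST \ {ε} = { 'a' } — overlaps FOLLOW(B) on { 'a' }: CONFLICT
  B → D: FIRST \ {ε} = { 'a', 'c' } — this is the only nullable alternative, skip

D: nullable alternative(s) D → ε; FOLLOW(D) = { $, '-', 'a', 'b', 'c' }
  D → ε: FIRST \ {ε} = { } — this is the only nullable alternative, skip
  D → B c: FIRST \ {ε} = { 'a', 'c' } — overlaps FOLLOW(D) on { 'a', 'c' }: CONFLICT

C has no nullable alternative, so no FIRST/FOLLOW check is needed there.

So the grammar has 2 FIRST/FOLLOW conflicts (marked CONFLICT above).

Answer: Yes. B → a C a with FOLLOW(B) on { 'a' }; D → B c with FOLLOW(D) on { 'a', 'c' }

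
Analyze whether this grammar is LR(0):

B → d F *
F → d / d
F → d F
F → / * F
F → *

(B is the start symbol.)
Yes, the grammar is LR(0)

A grammar is LR(0) if no state in the canonical LR(0) collection has:
  - both a shift item (dot before a terminal) and a complete item (shift-reduce conflict), or
  - two or more complete items (reduce-reduce conflict; the accept item [B' → B .] counts as a complete item here).

Augment with B' → B and build the canonical LR(0) collection (I0 = CLOSURE({[B' → . B]}), then GOTO on every symbol after a dot until no new states appear). It has 13 states:
  I0: { [B → . d F *], [B' → . B] }  — shift
  I1: { [B' → B .] }  — accept
  I2: { [B → d . F *], [F → . *], [F → . / * F], [F → . d / d], [F → . d F] }  — shift
  I3: { [F → * .] }  — reduce
  I4: { [F → / . * F] }  — shift
  I5: { [B → d F . *] }  — shift
  I6: { [F → . *], [F → . / * F], [F → . d / d], [F → . d F], [F → d . / d], [F → d . F] }  — shift
  I7: { [F → / . * F], [F → d / . d] }  — shift
  I8: { [F → d F .] }  — reduce
  I9: { [F → . *], [F → . / * F], [F → . d / d], [F → . d F], [F → / * . F] }  — shift
  I10: { [F → d / d .] }  — reduce
  I11: { [F → / * F .] }  — reduce
  I12: { [B → d F * .] }  — reduce

Every state is either a pure shift/goto state or contains exactly one complete item and nothing to shift — no conflicts. The grammar is LR(0).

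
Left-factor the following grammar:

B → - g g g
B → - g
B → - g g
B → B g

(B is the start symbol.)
B → - g B'
B' → g B''
B'' → g
B'' → ε
B' → ε
B → B g

Left-factoring transforms A → αβ₁ | αβ₂ into A → αA' and A' → β₁ | β₂
(α is the longest common prefix among the alternatives). Repeat until
no nonterminal has two alternatives with a common prefix.

Round 1: B has alternatives sharing prefix '- g'. Introduce B': B → - g B'
  Add: B' → g g
  Add: B' → ε
  Add: B' → g

Round 2: B' has alternatives sharing prefix 'g'. Introduce B'': B' → g B''
  Add: B'' → g
  Add: B'' → ε

No remaining common prefixes — done.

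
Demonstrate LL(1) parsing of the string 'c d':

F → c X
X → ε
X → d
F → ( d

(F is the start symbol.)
LL(1) parsing maintains a stack (initially the start symbol over $) and the input. At each step: if the stack top is a terminal, match it against the current input token; if it is a non-terminal N, replace it with the RHS of M[N, lookahead] (the unique production whose predict set contains the lookahead).

Stack is shown with the top on the left.

Stack  Input  Action
--------------------
F $    c d $  output F → c X
c X $  c d $  match 'c'
X $    d $    output X → d
d $    d $    match 'd'
$      $      accept

The string is accepted.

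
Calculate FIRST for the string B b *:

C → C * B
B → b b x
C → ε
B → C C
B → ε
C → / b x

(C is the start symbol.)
FIRST sets of the non-terminals involved (from the grammar, by fixed-point iteration):
  FIRST(B) = { '*', '/', 'b', ε }

To compute FIRST(B b *), process the symbols left to right:
Symbol B is a non-terminal. Add FIRST(B) \ {ε} = { '*', '/', 'b' }
B is nullable (ε ∈ FIRST(B)), continue to the next symbol.
Symbol b is a terminal. Add 'b' and stop.
FIRST(B b *) = { '*', '/', 'b' }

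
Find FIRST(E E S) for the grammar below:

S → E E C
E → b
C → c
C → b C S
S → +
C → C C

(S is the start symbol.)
FIRST sets of the non-terminals involved (from the grammar, by fixed-point iteration):
  FIRST(E) = { 'b' }

To compute FIRST(E E S), process the symbols left to right:
Symbol E is a non-terminal. Add FIRST(E) \ {ε} = { 'b' }
E is not nullable (ε ∉ FIRST(E)), so stop here.
FIRST(E E S) = { 'b' }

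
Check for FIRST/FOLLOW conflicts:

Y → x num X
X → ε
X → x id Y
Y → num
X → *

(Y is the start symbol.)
A FIRST/FOLLOW conflict occurs when a non-terminal N has a nullable alternative N → β (β ⇒* ε) and another alternative N → α with FIRST(α) ∩ FOLLOW(N) ≠ ∅: on such a lookahead the parser cannot decide between expanding α and letting N vanish via β.

Nullable non-terminals: X.

X: nullable alternative(s) X → ε; FOLLOW(X) = { $ }
  X → ε: FIRST \ {ε} = { } — this is the only nullable alternative, skip
  X → x id Y: FIRST \ {ε} = { 'x' } — disjoint from FOLLOW(X)
  X → *: FIRST \ {ε} = { '*' } — disjoint from FOLLOW(X)

Y has no nullable alternative, so no FIRST/FOLLOW check is needed there.

No FIRST/FOLLOW conflicts found.

Answer: No FIRST/FOLLOW conflicts.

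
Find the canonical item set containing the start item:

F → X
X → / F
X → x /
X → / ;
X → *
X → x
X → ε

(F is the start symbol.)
First, augment the grammar with F' → F
I₀ = CLOSURE({ [F' → . F] }):
  [F' → . F] has the dot before F: add [F → . X]
  [F → . X] has the dot before X: add [X → . / F], [X → . x /], [X → . / ;], [X → . *], [X → . x], [X → .]
No further items can be added.

I₀ = { [F → . X], [F' → . F], [X → . *], [X → . / ;], [X → . / F], [X → . x /], [X → . x], [X → .] }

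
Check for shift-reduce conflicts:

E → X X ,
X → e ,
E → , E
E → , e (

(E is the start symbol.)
No shift-reduce conflicts

A shift-reduce conflict occurs when an LR(0) state has both:
  - a complete (reduce) item [A → α .] (dot at the end), and
  - a shift item [B → β . c γ] (dot before a terminal).

Augment with E' → E and build the canonical LR(0) collection (I0 = CLOSURE({[E' → . E]}), then GOTO on every symbol after a dot until no new states appear). It has 11 states:
  I0: { [E → . , E], [E → . , e (], [E → . X X ,], [E' → . E], [X → . e ,] }  — shift
  I1: { [E → , . E], [E → , . e (], [E → . , E], [E → . , e (], [E → . X X ,], [X → . e ,] }  — shift
  I2: { [E' → E .] }  — accept
  I3: { [E → X . X ,], [X → . e ,] }  — shift
  I4: { [X → e . ,] }  — shift
  I5: { [X → e , .] }  — reduce
  I6: { [E → X X . ,] }  — shift
  I7: { [E → X X , .] }  — reduce
  I8: { [E → , E .] }  — reduce
  I9: { [E → , e . (], [X → e . ,] }  — shift
  I10: { [E → , e ( .] }  — reduce

No state contains both a complete item and a shift item.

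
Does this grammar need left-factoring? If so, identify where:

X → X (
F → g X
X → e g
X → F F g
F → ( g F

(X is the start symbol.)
No, left-factoring is not needed

Left-factoring is needed when two productions for the same non-terminal
share a common prefix on the right-hand side.

Productions for X:
  X → X (
  X → e g
  X → F F g
Productions for F:
  F → g X
  F → ( g F

No common prefixes found.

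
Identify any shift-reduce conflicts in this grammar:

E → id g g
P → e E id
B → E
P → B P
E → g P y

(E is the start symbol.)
No shift-reduce conflicts

Augment with E' → E and build the canonical LR(0) collection (I0 = CLOSURE({[E' → . E]}), then GOTO on every symbol after a dot until no new states appear). It has 14 states:
  I0: { [E → . g P y], [E → . id g g], [E' → . E] }  — shift
  I1: { [E' → E .] }  — accept
  I2: { [B → . E], [E → . g P y], [E → . id g g], [E → g . P y], [P → . B P], [P → . e E id] }  — shift
  I3: { [E → id . g g] }  — shift
  I4: { [E → id g . g] }  — shift
  I5: { [E → id g g .] }  — reduce
  I6: { [B → . E], [E → . g P y], [E → . id g g], [P → . B P], [P → . e E id], [P → B . P] }  — shift
  I7: { [B → E .] }  — reduce
  I8: { [E → g P . y] }  — shift
  I9: { [E → . g P y], [E → . id g g], [P → e . E id] }  — shift
  I10: { [P → e E . id] }  — shift
  I11: { [P → e E id .] }  — reduce
  I12: { [E → g P y .] }  — reduce
  I13: { [P → B P .] }  — reduce

No state contains both a complete item and a shift item.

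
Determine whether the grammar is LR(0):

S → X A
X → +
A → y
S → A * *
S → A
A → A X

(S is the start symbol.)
No. Shift-reduce conflict between [S → A .] and [S → A . * *]

Augment with S' → S and build the canonical LR(0) collection (I0 = CLOSURE({[S' → . S]}), then GOTO on every symbol after a dot until no new states appear). It has 10 states:
  I0: { [A → . A X], [A → . y], [S → . A * *], [S → . A], [S → . X A], [S' → . S], [X → . +] }  — shift
  I1: { [X → + .] }  — reduce
  I2: { [A → A . X], [S → A . * *], [S → A .], [X → . +] }  — shift, reduce
  I3: { [S' → S .] }  — accept
  I4: { [A → . A X], [A → . y], [S → X . A] }  — shift
  I5: { [A → y .] }  — reduce
  I6: { [A → A . X], [S → X A .], [X → . +] }  — shift, reduce
  I7: { [A → A X .] }  — reduce
  I8: { [S → A * . *] }  — shift
  I9: { [S → A * * .] }  — reduce

Conflict in state I2:
  Shift-reduce conflict between [S → A .] and [S → A . * *]
So the grammar is NOT LR(0).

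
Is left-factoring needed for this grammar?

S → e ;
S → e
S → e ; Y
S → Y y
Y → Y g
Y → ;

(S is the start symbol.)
Left-factoring is needed when two productions for the same non-terminal
share a common prefix on the right-hand side.

Productions for S:
  S → e ;
  S → e
  S → e ; Y
  S → Y y
Productions for Y:
  Y → Y g
  Y → ;

Found common prefix 'e' in productions for S

Answer: Yes, S has productions with common prefix 'e'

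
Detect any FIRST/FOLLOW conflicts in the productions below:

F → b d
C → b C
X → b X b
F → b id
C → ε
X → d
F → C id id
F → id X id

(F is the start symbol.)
Nullable non-terminals: C.

C: nullable alternative(s) C → ε; FOLLOW(C) = { 'id' }
  C → b C: FIRST \ {ε} = { 'b' } — disjoint from FOLLOW(C)
  C → ε: FIRST \ {ε} = { } — this is the only nullable alternative, skip

F, X have no nullable alternative, so no FIRST/FOLLOW check is needed there.

No FIRST/FOLLOW conflicts found.

Answer: No FIRST/FOLLOW conflicts.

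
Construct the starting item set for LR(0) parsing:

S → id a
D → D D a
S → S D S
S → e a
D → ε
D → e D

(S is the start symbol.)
First, augment the grammar with S' → S
I₀ = CLOSURE({ [S' → . S] }):
  [S' → . S] has the dot before S: add [S → . id a], [S → . S D S], [S → . e a]
No further items can be added.

I₀ = { [S → . S D S], [S → . e a], [S → . id a], [S' → . S] }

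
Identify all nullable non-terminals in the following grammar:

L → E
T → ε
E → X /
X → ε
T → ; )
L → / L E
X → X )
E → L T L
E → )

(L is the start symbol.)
A non-terminal is nullable if it can derive ε (the empty string): either it has an ε-production, or it has a production whose right-hand side consists entirely of nullable non-terminals.

ε-productions: T → ε, X → ε
So T, X are immediately nullable.
No further non-terminal can be added: every production for the remaining non-terminals contains a terminal or a non-nullable non-terminal.
Nullable = { 'T', 'X' }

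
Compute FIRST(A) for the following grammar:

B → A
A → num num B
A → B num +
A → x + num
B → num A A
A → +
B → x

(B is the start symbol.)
{ '+', 'num', 'x' }

To compute FIRST(A), examine every production with A on the left-hand side, reading each right-hand side left to right until a non-nullable symbol is reached.

FIRST sets of the other non-terminals involved (by the same procedure, iterated to a fixed point):
  FIRST(B) = { '+', 'num', 'x' }

From A → num num B:
  - num is a terminal: add 'num' and stop
From A → B num +:
  - B is a non-terminal: add FIRST(B) \ {ε} = { '+', 'num', 'x' }
    B is not nullable, so stop
From A → x + num:
  - x is a terminal: add 'x' and stop
From A → +:
  - '+' is a terminal: add '+' and stop

Collecting: FIRST(A) = { '+', 'num', 'x' }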